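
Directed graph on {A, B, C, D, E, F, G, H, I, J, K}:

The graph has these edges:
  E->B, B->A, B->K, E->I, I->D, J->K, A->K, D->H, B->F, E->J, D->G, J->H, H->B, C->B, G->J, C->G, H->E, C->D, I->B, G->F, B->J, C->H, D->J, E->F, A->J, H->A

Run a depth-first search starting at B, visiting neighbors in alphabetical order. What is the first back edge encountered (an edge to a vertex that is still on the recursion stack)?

DFS from B (visiting neighbors in alphabetical order); mark gray on enter, black on exit:
B gray
  A gray
    J gray
      H gray
        H→A: A is gray → back edge
First back edge: H → A.

H→A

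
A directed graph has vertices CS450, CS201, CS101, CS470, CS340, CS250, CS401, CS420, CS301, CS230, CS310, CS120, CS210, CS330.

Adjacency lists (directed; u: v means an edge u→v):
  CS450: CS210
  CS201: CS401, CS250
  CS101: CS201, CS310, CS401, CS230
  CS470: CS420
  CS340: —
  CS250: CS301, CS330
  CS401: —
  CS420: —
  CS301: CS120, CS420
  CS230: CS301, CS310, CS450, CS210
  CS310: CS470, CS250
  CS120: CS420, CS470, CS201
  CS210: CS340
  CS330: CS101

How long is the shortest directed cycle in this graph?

For each vertex v, BFS finds the shortest path from v back to v.
The shortest such closed walk is CS330 → CS101 → CS310 → CS250 → CS330, length 4.

4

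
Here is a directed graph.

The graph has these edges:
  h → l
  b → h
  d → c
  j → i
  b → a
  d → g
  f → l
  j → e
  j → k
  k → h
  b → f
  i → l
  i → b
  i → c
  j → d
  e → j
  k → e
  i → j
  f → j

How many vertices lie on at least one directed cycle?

A vertex is on a directed cycle iff it belongs to a strongly connected component of size ≥ 2 (or has a self-loop).
The vertices on cycles are {b, e, f, i, j, k} — 6 in total.

6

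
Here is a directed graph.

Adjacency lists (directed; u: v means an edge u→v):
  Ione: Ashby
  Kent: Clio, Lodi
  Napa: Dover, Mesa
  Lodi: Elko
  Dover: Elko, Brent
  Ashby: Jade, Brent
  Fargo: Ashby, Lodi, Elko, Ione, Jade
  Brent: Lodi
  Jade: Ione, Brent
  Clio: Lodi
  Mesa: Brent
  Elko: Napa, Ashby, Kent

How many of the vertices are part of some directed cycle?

A vertex is on a directed cycle iff it belongs to a strongly connected component of size ≥ 2 (or has a self-loop).
The vertices on cycles are {Clio, Elko, Ione, Jade, Kent, Lodi, Mesa, Napa, Ashby, Brent, Dover} — 11 in total.

11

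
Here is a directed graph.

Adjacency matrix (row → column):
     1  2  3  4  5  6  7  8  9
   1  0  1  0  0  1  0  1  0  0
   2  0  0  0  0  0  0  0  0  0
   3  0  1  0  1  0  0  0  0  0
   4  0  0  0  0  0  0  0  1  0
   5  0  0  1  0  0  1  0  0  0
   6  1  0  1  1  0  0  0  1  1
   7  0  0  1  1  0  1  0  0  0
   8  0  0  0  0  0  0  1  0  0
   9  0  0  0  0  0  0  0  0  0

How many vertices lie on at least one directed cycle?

A vertex is on a directed cycle iff it belongs to a strongly connected component of size ≥ 2 (or has a self-loop).
The vertices on cycles are {1, 3, 4, 5, 6, 7, 8} — 7 in total.

7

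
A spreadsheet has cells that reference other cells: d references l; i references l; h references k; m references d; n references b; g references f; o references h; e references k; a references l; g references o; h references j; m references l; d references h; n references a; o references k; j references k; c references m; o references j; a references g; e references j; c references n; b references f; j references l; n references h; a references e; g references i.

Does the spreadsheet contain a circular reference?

No

DFS with white/gray/black marking, starting from g:
g gray
  f gray
  f black
  i gray
    l gray
    l black
  i black
  o gray
    h gray
      k gray
      k black
      j gray
        j→k: k black — skip
        j→l: l black — skip
      j black
    h black
    o→j: j black — skip
    o→k: k black — skip
  o black
g black
d gray
  d→l: l black — skip
  d→h: h black — skip
d black
a gray
  a→l: l black — skip
  e gray
    e→k: k black — skip
    e→j: j black — skip
  e black
  a→g: g black — skip
a black
m gray
  m→l: l black — skip
  m→d: d black — skip
m black
b gray
  b→f: f black — skip
b black
n gray
  n→a: a black — skip
  n→h: h black — skip
  n→b: b black — skip
n black
c gray
  c→m: m black — skip
  c→n: n black — skip
c black
Every edge goes to a white or black vertex — no back edge, so the graph is acyclic.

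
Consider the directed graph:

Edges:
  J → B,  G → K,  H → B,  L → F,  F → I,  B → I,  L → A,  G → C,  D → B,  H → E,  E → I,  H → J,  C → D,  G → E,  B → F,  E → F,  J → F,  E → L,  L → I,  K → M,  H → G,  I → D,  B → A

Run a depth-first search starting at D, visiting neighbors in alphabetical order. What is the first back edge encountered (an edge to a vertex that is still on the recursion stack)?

DFS from D (visiting neighbors in alphabetical order); mark gray on enter, black on exit:
D gray
  B gray
    A gray
    A black
    F gray
      I gray
        I→D: D is gray → back edge
First back edge: I → D.

I->D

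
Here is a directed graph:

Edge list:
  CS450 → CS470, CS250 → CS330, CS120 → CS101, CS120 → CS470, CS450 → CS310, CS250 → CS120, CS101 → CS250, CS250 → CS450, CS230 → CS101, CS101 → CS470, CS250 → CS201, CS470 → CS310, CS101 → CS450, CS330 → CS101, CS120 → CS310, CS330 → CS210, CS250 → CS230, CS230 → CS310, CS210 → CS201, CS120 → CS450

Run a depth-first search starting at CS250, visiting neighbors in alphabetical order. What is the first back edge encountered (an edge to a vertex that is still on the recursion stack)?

CS101→CS250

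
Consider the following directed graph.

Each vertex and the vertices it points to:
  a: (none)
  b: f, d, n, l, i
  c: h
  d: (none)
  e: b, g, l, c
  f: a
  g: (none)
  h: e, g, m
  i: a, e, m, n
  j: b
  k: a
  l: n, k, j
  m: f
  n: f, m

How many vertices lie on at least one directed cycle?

A vertex is on a directed cycle iff it belongs to a strongly connected component of size ≥ 2 (or has a self-loop).
The vertices on cycles are {b, c, e, h, i, j, l} — 7 in total.

7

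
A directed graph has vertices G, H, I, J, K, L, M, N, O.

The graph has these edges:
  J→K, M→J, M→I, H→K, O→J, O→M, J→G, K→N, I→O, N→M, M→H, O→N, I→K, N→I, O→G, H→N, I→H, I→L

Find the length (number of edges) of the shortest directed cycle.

For each vertex v, BFS finds the shortest path from v back to v.
The shortest such closed walk is M → H → N → M, length 3.

3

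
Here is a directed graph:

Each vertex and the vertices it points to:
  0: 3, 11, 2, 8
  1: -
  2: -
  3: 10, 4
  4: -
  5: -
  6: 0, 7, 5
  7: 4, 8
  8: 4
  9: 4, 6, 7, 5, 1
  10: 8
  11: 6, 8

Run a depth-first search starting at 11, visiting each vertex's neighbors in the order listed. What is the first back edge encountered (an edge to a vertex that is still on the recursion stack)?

DFS from 11 (visiting each vertex's neighbors in the order listed); mark gray on enter, black on exit:
11 gray
  6 gray
    0 gray
      3 gray
        10 gray
          8 gray
            4 gray
            4 black
          8 black
        10 black
        3→4: 4 black — skip
      3 black
      0→11: 11 is gray → back edge
First back edge: 0 → 11.

0->11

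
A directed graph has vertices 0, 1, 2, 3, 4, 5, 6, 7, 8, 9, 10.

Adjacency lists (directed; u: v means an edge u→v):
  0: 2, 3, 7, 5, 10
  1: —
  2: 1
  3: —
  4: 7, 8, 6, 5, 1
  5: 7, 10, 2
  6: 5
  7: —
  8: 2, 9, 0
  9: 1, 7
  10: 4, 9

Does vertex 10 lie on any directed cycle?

Yes

10 is on a cycle iff 10 can reach itself via ≥1 edge.
10 → 4 → 5 → 10 — yes.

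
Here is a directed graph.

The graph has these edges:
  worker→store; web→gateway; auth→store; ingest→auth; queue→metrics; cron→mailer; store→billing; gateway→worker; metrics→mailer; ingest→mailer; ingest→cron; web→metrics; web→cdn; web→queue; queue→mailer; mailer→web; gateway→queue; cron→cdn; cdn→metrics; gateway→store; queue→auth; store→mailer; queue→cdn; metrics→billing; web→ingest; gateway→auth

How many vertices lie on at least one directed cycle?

A vertex is on a directed cycle iff it belongs to a strongly connected component of size ≥ 2 (or has a self-loop).
The vertices on cycles are {cdn, web, auth, cron, queue, store, ingest, mailer, worker, gateway, metrics} — 11 in total.

11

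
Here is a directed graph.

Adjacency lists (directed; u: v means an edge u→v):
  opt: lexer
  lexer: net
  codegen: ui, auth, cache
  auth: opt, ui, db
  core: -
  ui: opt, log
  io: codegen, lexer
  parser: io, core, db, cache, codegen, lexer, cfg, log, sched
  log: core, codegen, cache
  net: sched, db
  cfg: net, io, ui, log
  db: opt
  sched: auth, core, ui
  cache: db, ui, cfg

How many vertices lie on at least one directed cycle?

12

A vertex is on a directed cycle iff it belongs to a strongly connected component of size ≥ 2 (or has a self-loop).
The vertices on cycles are {db, io, ui, cfg, log, net, opt, auth, cache, lexer, sched, codegen} — 12 in total.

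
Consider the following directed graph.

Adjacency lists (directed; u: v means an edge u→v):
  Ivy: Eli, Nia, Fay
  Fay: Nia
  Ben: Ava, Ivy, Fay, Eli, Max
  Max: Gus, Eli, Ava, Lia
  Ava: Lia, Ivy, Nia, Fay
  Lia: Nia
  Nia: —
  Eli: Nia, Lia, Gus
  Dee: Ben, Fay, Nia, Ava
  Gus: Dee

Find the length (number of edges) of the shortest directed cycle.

For each vertex v, BFS finds the shortest path from v back to v.
The shortest such closed walk is Dee → Ben → Max → Gus → Dee, length 4.

4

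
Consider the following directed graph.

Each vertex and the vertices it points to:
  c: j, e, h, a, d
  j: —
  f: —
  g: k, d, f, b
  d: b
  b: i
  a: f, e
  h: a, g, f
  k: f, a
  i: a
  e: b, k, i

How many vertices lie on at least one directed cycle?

5

A vertex is on a directed cycle iff it belongs to a strongly connected component of size ≥ 2 (or has a self-loop).
The vertices on cycles are {a, b, e, i, k} — 5 in total.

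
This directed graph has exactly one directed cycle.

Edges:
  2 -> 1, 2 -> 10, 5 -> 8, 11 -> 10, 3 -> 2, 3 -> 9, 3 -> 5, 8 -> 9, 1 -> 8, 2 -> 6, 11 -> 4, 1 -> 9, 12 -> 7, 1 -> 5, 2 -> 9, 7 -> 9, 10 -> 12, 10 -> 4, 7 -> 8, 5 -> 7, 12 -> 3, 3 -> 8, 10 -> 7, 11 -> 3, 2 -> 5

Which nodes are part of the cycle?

DFS with gray/black marking from 3:
3 gray
  5 gray
    8 gray
      9 gray
      9 black
    8 black
    7 gray
      7→9: 9 black — skip
      7→8: 8 black — skip
    7 black
  5 black
  3→8: 8 black — skip
  3→9: 9 black — skip
  2 gray
    2→5: 5 black — skip
    1 gray
      1→9: 9 black — skip
      1→8: 8 black — skip
      1→5: 5 black — skip
    1 black
    6 gray
    6 black
    10 gray
      4 gray
      4 black
      10→7: 7 black — skip
      12 gray
        12→3: 3 is gray → back edge
Back edge closes the cycle 3 → 2 → 10 → 12 → 3; its vertices are {2, 3, 10, 12}.

2, 3, 10, 12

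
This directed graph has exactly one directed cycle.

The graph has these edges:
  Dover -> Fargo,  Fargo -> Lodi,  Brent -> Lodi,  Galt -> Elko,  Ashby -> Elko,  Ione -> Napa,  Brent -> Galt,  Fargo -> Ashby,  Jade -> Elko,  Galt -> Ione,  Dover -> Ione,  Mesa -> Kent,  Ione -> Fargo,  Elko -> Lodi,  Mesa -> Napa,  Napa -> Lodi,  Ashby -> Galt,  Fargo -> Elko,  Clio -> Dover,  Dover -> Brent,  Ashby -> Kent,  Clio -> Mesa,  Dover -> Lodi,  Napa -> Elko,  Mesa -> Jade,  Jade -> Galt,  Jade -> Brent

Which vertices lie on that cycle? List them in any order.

Galt, Ione, Ashby, Fargo

DFS with gray/black marking from Ione:
Ione gray
  Napa gray
    Elko gray
      Lodi gray
      Lodi black
    Elko black
    Napa→Lodi: Lodi black — skip
  Napa black
  Fargo gray
    Ashby gray
      Ashby→Elko: Elko black — skip
      Kent gray
      Kent black
      Galt gray
        Galt→Elko: Elko black — skip
        Galt→Ione: Ione is gray → back edge
Back edge closes the cycle Ione → Fargo → Ashby → Galt → Ione; its vertices are {Galt, Ione, Ashby, Fargo}.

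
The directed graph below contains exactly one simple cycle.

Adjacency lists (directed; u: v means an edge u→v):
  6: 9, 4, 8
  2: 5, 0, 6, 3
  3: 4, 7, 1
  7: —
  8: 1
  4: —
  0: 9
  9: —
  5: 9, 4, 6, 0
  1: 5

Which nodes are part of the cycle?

DFS with gray/black marking from 5:
5 gray
  9 gray
  9 black
  4 gray
  4 black
  6 gray
    6→9: 9 black — skip
    6→4: 4 black — skip
    8 gray
      1 gray
        1→5: 5 is gray → back edge
Back edge closes the cycle 5 → 6 → 8 → 1 → 5; its vertices are {1, 5, 6, 8}.

1, 5, 6, 8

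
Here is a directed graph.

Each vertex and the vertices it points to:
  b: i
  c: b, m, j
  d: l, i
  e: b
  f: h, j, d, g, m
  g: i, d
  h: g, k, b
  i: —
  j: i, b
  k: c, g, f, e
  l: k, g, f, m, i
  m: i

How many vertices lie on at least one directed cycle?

6

A vertex is on a directed cycle iff it belongs to a strongly connected component of size ≥ 2 (or has a self-loop).
The vertices on cycles are {d, f, g, h, k, l} — 6 in total.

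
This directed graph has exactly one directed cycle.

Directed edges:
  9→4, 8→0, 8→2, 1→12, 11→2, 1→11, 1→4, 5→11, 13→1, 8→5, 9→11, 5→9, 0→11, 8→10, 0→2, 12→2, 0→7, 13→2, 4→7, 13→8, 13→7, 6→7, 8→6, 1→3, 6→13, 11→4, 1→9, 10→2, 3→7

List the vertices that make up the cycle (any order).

DFS with gray/black marking from 13:
13 gray
  7 gray
  7 black
  1 gray
    3 gray
      3→7: 7 black — skip
    3 black
    4 gray
      4→7: 7 black — skip
    4 black
    11 gray
      2 gray
      2 black
      11→4: 4 black — skip
    11 black
    12 gray
      12→2: 2 black — skip
    12 black
    9 gray
      9→4: 4 black — skip
      9→11: 11 black — skip
    9 black
  1 black
  8 gray
    8→2: 2 black — skip
    5 gray
      5→9: 9 black — skip
      5→11: 11 black — skip
    5 black
    6 gray
      6→7: 7 black — skip
      6→13: 13 is gray → back edge
Back edge closes the cycle 13 → 8 → 6 → 13; its vertices are {6, 8, 13}.

6, 8, 13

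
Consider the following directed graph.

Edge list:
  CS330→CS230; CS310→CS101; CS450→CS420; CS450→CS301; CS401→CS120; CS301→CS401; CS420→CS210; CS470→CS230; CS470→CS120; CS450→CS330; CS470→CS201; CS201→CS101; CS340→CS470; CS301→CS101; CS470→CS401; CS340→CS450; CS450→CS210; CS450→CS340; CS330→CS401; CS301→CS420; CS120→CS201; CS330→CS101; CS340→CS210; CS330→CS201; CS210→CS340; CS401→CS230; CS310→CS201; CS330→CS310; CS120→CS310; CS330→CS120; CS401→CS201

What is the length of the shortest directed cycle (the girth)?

For each vertex v, BFS finds the shortest path from v back to v.
The shortest such closed walk is CS450 → CS340 → CS450, length 2.

2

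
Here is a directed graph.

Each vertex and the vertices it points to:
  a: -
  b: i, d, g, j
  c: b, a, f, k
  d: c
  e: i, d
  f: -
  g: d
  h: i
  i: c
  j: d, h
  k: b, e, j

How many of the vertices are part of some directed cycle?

A vertex is on a directed cycle iff it belongs to a strongly connected component of size ≥ 2 (or has a self-loop).
The vertices on cycles are {b, c, d, e, g, h, i, j, k} — 9 in total.

9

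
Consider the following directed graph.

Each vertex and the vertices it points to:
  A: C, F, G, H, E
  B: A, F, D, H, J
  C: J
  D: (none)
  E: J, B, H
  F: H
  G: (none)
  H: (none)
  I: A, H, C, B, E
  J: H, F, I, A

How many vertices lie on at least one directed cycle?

6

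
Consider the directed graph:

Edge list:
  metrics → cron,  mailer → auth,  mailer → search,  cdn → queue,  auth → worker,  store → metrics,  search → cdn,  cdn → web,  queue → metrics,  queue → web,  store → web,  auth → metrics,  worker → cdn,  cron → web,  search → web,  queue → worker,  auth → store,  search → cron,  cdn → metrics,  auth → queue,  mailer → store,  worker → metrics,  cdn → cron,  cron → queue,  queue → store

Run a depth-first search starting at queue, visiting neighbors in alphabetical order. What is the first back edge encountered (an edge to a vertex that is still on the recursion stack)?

cron→queue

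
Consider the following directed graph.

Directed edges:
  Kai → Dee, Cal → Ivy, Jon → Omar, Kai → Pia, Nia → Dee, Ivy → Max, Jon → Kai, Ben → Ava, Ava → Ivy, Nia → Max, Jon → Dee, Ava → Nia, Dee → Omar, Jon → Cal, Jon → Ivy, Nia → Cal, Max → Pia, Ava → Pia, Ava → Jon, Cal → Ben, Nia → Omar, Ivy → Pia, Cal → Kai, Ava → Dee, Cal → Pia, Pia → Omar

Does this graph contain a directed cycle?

Yes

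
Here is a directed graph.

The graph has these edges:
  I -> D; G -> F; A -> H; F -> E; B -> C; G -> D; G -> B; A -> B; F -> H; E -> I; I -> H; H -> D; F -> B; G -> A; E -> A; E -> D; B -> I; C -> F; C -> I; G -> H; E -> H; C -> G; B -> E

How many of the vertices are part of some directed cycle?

A vertex is on a directed cycle iff it belongs to a strongly connected component of size ≥ 2 (or has a self-loop).
The vertices on cycles are {A, B, C, E, F, G} — 6 in total.

6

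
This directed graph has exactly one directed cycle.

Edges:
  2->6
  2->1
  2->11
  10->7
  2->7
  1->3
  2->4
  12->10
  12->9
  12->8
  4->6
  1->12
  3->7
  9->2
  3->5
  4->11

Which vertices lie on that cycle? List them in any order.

1, 2, 9, 12

DFS with gray/black marking from 2:
2 gray
  7 gray
  7 black
  1 gray
    12 gray
      10 gray
        10→7: 7 black — skip
      10 black
      8 gray
      8 black
      9 gray
        9→2: 2 is gray → back edge
Back edge closes the cycle 2 → 1 → 12 → 9 → 2; its vertices are {1, 2, 9, 12}.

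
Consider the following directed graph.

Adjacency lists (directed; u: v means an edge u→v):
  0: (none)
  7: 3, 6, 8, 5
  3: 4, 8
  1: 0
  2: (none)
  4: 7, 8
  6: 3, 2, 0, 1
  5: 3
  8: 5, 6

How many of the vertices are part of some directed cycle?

6

A vertex is on a directed cycle iff it belongs to a strongly connected component of size ≥ 2 (or has a self-loop).
The vertices on cycles are {3, 4, 5, 6, 7, 8} — 6 in total.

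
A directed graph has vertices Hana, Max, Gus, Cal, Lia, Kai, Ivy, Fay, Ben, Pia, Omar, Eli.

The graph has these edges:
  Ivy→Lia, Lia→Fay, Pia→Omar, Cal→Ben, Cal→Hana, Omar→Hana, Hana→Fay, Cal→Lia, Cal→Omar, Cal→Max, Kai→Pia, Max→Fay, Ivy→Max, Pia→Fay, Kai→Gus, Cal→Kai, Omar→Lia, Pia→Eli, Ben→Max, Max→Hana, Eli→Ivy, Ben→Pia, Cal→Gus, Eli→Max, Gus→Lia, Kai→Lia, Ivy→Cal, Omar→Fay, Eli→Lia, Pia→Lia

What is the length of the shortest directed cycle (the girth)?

5

For each vertex v, BFS finds the shortest path from v back to v.
The shortest such closed walk is Cal → Kai → Pia → Eli → Ivy → Cal, length 5.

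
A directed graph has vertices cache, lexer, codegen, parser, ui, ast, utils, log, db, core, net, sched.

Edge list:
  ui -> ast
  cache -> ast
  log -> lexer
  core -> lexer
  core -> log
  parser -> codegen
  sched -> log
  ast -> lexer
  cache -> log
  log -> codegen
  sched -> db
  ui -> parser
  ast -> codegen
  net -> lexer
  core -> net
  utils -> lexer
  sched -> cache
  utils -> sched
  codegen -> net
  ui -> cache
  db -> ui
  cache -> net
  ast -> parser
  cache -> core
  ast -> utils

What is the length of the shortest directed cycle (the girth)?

For each vertex v, BFS finds the shortest path from v back to v.
The shortest such closed walk is sched → cache → ast → utils → sched, length 4.

4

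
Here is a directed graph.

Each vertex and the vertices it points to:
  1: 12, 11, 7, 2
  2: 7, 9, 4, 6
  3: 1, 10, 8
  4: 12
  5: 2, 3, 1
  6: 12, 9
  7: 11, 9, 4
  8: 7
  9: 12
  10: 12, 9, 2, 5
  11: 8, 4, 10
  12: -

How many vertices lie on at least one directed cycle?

A vertex is on a directed cycle iff it belongs to a strongly connected component of size ≥ 2 (or has a self-loop).
The vertices on cycles are {1, 2, 3, 5, 7, 8, 10, 11} — 8 in total.

8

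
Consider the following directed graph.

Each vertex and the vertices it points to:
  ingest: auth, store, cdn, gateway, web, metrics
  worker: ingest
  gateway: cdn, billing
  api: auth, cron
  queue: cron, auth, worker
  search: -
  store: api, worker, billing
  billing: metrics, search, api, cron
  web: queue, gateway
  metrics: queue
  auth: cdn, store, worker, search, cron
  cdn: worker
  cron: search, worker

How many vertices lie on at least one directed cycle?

A vertex is on a directed cycle iff it belongs to a strongly connected component of size ≥ 2 (or has a self-loop).
The vertices on cycles are {api, cdn, web, auth, cron, queue, store, ingest, worker, billing, gateway, metrics} — 12 in total.

12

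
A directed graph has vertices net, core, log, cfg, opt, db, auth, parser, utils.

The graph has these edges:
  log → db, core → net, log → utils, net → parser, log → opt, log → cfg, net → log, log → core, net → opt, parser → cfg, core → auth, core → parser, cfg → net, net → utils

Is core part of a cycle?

core is on a cycle iff core can reach itself via ≥1 edge.
core → net → log → core — yes.

Yes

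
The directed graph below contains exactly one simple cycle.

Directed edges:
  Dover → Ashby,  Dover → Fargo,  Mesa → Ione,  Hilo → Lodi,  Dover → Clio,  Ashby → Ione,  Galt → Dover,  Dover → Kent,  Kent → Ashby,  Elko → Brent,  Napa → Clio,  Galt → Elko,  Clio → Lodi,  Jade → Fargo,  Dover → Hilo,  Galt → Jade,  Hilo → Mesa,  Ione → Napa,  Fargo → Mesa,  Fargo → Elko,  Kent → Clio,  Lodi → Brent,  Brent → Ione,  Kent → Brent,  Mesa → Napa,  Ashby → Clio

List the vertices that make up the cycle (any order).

DFS with gray/black marking from Lodi:
Lodi gray
  Brent gray
    Ione gray
      Napa gray
        Clio gray
          Clio→Lodi: Lodi is gray → back edge
Back edge closes the cycle Lodi → Brent → Ione → Napa → Clio → Lodi; its vertices are {Clio, Ione, Lodi, Napa, Brent}.

Clio, Ione, Lodi, Napa, Brent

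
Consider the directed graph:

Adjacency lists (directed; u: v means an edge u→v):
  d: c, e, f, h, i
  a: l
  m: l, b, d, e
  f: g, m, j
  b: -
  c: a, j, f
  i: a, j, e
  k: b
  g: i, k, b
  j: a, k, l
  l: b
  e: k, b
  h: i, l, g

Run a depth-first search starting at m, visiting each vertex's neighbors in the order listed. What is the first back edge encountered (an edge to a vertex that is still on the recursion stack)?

f→m

DFS from m (visiting each vertex's neighbors in the order listed); mark gray on enter, black on exit:
m gray
  l gray
    b gray
    b black
  l black
  m→b: b black — skip
  d gray
    c gray
      a gray
        a→l: l black — skip
      a black
      j gray
        j→a: a black — skip
        k gray
          k→b: b black — skip
        k black
        j→l: l black — skip
      j black
      f gray
        g gray
          i gray
            i→a: a black — skip
            i→j: j black — skip
            e gray
              e→k: k black — skip
              e→b: b black — skip
            e black
          i black
          g→k: k black — skip
          g→b: b black — skip
        g black
        f→m: m is gray → back edge
First back edge: f → m.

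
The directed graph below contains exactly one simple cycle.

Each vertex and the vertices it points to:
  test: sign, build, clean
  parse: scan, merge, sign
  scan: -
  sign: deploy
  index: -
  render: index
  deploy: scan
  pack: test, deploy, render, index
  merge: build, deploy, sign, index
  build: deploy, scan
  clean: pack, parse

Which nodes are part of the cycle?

DFS with gray/black marking from clean:
clean gray
  pack gray
    test gray
      sign gray
        deploy gray
          scan gray
          scan black
        deploy black
      sign black
      build gray
        build→deploy: deploy black — skip
        build→scan: scan black — skip
      build black
      test→clean: clean is gray → back edge
Back edge closes the cycle clean → pack → test → clean; its vertices are {pack, test, clean}.

pack, test, clean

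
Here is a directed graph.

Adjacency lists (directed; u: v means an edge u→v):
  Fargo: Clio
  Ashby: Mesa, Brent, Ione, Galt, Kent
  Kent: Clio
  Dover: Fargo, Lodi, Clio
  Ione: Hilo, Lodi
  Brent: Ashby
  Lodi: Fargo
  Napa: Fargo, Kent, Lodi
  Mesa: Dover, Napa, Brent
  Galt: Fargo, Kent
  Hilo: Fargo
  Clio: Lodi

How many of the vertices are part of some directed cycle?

6

A vertex is on a directed cycle iff it belongs to a strongly connected component of size ≥ 2 (or has a self-loop).
The vertices on cycles are {Clio, Lodi, Mesa, Ashby, Brent, Fargo} — 6 in total.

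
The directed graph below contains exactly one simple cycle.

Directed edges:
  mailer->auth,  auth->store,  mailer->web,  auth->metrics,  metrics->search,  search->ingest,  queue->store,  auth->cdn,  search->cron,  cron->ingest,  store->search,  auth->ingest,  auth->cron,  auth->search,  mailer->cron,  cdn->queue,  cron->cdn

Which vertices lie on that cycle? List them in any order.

cdn, cron, queue, store, search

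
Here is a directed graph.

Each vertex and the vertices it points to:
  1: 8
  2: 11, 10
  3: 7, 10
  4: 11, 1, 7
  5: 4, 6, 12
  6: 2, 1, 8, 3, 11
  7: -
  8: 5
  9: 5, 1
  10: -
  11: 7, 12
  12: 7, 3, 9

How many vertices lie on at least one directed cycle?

A vertex is on a directed cycle iff it belongs to a strongly connected component of size ≥ 2 (or has a self-loop).
The vertices on cycles are {1, 2, 4, 5, 6, 8, 9, 11, 12} — 9 in total.

9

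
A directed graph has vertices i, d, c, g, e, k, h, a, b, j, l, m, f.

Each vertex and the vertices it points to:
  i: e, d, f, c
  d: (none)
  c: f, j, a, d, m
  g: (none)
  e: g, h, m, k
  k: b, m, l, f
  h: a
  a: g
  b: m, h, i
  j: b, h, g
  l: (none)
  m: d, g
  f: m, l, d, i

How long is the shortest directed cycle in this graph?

2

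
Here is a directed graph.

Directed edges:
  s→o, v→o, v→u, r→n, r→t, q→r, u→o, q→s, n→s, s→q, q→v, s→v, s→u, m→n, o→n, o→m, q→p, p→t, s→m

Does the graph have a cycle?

Yes

DFS with white/gray/black marking, starting from u:
u gray
  o gray
    m gray
      n gray
        s gray
          s→u: u is gray → back edge
Back edge found, so a cycle exists: u → o → m → n → s → u.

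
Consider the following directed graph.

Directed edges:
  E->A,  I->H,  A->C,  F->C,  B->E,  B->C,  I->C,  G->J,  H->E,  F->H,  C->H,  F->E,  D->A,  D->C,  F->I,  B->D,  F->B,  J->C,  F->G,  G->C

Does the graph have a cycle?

DFS with white/gray/black marking, starting from A:
A gray
  C gray
    H gray
      E gray
        E→A: A is gray → back edge
Back edge found, so a cycle exists: A → C → H → E → A.

Yes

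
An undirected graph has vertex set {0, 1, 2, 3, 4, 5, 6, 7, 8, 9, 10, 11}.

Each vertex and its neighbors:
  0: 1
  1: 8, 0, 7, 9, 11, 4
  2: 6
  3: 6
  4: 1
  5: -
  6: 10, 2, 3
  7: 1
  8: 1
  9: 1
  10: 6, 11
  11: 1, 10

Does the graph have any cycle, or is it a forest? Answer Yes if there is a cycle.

No

DFS, tracking each vertex's parent; an edge to a visited non-parent vertex closes a cycle.
Start from 9:
visit 9 (parent –)
  visit 1 (parent 9)
    visit 8 (parent 1)
      8–1: parent, skip
    visit 0 (parent 1)
      0–1: parent, skip
    visit 7 (parent 1)
      7–1: parent, skip
    1–9: parent, skip
    visit 11 (parent 1)
      11–1: parent, skip
      visit 10 (parent 11)
        visit 6 (parent 10)
          6–10: parent, skip
          visit 2 (parent 6)
            2–6: parent, skip
          visit 3 (parent 6)
            3–6: parent, skip
        10–11: parent, skip
    visit 4 (parent 1)
      4–1: parent, skip
visit 5 (parent –)
No non-parent visited neighbor found — the graph is a forest.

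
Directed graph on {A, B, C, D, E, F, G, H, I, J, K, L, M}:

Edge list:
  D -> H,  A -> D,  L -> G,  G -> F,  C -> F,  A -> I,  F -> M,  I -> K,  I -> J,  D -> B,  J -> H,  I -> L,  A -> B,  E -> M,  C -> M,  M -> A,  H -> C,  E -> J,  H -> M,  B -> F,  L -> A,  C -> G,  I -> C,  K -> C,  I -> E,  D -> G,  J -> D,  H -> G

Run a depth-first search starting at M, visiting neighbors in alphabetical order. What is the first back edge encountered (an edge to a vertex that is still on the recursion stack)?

F->M

DFS from M (visiting neighbors in alphabetical order); mark gray on enter, black on exit:
M gray
  A gray
    B gray
      F gray
        F→M: M is gray → back edge
First back edge: F → M.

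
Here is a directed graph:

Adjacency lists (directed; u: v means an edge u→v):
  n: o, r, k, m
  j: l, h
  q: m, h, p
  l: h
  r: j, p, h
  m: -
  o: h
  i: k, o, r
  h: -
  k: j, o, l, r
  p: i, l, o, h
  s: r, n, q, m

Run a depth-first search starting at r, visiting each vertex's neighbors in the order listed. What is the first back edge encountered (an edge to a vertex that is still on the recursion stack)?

k→r

DFS from r (visiting each vertex's neighbors in the order listed); mark gray on enter, black on exit:
r gray
  j gray
    l gray
      h gray
      h black
    l black
    j→h: h black — skip
  j black
  p gray
    i gray
      k gray
        k→j: j black — skip
        o gray
          o→h: h black — skip
        o black
        k→l: l black — skip
        k→r: r is gray → back edge
First back edge: k → r.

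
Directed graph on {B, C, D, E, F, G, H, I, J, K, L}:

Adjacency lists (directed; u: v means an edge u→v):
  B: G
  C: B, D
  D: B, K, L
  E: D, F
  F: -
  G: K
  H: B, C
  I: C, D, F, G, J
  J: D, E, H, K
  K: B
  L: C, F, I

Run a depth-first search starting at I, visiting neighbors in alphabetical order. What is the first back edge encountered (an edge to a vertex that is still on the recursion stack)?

K→B

DFS from I (visiting neighbors in alphabetical order); mark gray on enter, black on exit:
I gray
  C gray
    B gray
      G gray
        K gray
          K→B: B is gray → back edge
First back edge: K → B.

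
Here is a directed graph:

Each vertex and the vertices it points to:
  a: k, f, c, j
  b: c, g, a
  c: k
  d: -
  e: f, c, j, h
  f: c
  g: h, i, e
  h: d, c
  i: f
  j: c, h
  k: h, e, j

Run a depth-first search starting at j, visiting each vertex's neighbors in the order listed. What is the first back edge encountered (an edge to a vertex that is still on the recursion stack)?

DFS from j (visiting each vertex's neighbors in the order listed); mark gray on enter, black on exit:
j gray
  c gray
    k gray
      h gray
        d gray
        d black
        h→c: c is gray → back edge
First back edge: h → c.

h→c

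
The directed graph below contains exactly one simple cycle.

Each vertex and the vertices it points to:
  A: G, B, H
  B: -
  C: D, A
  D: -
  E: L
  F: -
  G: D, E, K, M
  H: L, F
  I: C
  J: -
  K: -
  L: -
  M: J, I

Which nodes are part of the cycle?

A, C, G, I, M

DFS with gray/black marking from A:
A gray
  G gray
    D gray
    D black
    E gray
      L gray
      L black
    E black
    K gray
    K black
    M gray
      J gray
      J black
      I gray
        C gray
          C→D: D black — skip
          C→A: A is gray → back edge
Back edge closes the cycle A → G → M → I → C → A; its vertices are {A, C, G, I, M}.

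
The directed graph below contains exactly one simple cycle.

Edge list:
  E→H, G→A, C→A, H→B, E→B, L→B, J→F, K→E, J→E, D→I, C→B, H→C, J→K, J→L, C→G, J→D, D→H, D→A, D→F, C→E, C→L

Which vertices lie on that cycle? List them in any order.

C, E, H

DFS with gray/black marking from H:
H gray
  B gray
  B black
  C gray
    L gray
      L→B: B black — skip
    L black
    C→B: B black — skip
    A gray
    A black
    G gray
      G→A: A black — skip
    G black
    E gray
      E→H: H is gray → back edge
Back edge closes the cycle H → C → E → H; its vertices are {C, E, H}.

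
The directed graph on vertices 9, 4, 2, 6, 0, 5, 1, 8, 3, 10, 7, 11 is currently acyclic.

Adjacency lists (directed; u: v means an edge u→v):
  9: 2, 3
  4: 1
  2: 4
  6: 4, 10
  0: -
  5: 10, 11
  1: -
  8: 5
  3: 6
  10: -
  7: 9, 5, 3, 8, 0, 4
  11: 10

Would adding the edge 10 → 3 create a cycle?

Yes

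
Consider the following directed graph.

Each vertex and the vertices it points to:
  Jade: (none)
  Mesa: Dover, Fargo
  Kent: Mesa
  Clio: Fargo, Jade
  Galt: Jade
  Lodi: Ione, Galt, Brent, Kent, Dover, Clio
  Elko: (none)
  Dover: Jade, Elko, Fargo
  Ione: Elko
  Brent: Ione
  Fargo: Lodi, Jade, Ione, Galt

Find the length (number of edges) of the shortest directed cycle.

3

For each vertex v, BFS finds the shortest path from v back to v.
The shortest such closed walk is Fargo → Lodi → Dover → Fargo, length 3.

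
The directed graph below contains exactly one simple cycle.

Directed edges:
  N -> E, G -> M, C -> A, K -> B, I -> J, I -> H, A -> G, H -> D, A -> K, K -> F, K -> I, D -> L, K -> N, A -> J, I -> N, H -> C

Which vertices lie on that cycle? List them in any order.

A, C, H, I, K

DFS with gray/black marking from A:
A gray
  G gray
    M gray
    M black
  G black
  J gray
  J black
  K gray
    F gray
    F black
    B gray
    B black
    N gray
      E gray
      E black
    N black
    I gray
      I→N: N black — skip
      H gray
        C gray
          C→A: A is gray → back edge
Back edge closes the cycle A → K → I → H → C → A; its vertices are {A, C, H, I, K}.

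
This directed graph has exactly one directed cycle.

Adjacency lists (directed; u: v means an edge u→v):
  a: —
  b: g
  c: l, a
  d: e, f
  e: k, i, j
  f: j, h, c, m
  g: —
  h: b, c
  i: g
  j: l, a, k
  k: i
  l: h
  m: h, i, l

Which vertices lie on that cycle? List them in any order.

DFS with gray/black marking from c:
c gray
  l gray
    h gray
      b gray
        g gray
        g black
      b black
      h→c: c is gray → back edge
Back edge closes the cycle c → l → h → c; its vertices are {c, h, l}.

c, h, l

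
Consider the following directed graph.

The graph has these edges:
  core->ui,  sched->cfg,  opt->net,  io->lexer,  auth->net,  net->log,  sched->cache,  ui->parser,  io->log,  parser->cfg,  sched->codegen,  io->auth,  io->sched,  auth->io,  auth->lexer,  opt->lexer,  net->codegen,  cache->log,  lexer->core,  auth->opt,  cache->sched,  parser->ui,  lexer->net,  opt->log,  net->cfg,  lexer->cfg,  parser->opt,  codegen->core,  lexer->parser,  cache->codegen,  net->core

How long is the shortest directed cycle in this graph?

2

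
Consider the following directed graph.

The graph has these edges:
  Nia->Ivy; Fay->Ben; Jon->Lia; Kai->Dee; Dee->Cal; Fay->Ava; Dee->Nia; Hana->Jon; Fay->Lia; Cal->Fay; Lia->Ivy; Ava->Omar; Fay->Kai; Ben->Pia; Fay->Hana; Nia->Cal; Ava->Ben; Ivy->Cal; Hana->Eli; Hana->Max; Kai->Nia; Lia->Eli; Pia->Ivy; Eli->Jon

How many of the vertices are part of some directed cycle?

A vertex is on a directed cycle iff it belongs to a strongly connected component of size ≥ 2 (or has a self-loop).
The vertices on cycles are {Ava, Ben, Cal, Dee, Eli, Fay, Ivy, Jon, Kai, Lia, Nia, Pia, Hana} — 13 in total.

13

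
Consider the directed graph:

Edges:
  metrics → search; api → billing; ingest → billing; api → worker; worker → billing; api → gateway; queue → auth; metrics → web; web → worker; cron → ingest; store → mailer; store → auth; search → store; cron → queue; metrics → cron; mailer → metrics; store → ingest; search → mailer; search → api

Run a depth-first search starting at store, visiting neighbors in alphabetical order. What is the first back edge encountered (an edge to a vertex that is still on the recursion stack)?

search->mailer

DFS from store (visiting neighbors in alphabetical order); mark gray on enter, black on exit:
store gray
  auth gray
  auth black
  ingest gray
    billing gray
    billing black
  ingest black
  mailer gray
    metrics gray
      cron gray
        cron→ingest: ingest black — skip
        queue gray
          queue→auth: auth black — skip
        queue black
      cron black
      search gray
        api gray
          api→billing: billing black — skip
          gateway gray
          gateway black
          worker gray
            worker→billing: billing black — skip
          worker black
        api black
        search→mailer: mailer is gray → back edge
First back edge: search → mailer.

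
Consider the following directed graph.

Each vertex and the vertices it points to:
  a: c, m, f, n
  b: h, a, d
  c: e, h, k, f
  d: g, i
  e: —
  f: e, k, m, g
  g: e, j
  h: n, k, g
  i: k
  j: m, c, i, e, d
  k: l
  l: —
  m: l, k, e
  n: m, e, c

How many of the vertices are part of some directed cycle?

7

A vertex is on a directed cycle iff it belongs to a strongly connected component of size ≥ 2 (or has a self-loop).
The vertices on cycles are {c, d, f, g, h, j, n} — 7 in total.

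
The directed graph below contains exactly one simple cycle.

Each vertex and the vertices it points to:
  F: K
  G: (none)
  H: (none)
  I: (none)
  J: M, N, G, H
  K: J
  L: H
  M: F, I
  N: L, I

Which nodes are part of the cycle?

F, J, K, M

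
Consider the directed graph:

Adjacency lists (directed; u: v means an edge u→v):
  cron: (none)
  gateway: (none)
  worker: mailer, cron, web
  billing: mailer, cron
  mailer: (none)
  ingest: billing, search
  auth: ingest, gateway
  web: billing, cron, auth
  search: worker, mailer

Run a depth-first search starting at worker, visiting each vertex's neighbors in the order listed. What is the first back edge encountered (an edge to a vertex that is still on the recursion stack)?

DFS from worker (visiting each vertex's neighbors in the order listed); mark gray on enter, black on exit:
worker gray
  mailer gray
  mailer black
  cron gray
  cron black
  web gray
    billing gray
      billing→mailer: mailer black — skip
      billing→cron: cron black — skip
    billing black
    web→cron: cron black — skip
    auth gray
      ingest gray
        ingest→billing: billing black — skip
        search gray
          search→worker: worker is gray → back edge
First back edge: search → worker.

search→worker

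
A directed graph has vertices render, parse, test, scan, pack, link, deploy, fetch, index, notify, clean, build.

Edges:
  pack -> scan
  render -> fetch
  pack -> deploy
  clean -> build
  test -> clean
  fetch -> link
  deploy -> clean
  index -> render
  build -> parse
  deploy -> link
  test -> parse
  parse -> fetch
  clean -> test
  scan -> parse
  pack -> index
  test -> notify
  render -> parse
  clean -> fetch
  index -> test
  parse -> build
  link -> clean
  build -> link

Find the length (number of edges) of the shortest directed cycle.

For each vertex v, BFS finds the shortest path from v back to v.
The shortest such closed walk is test → clean → test, length 2.

2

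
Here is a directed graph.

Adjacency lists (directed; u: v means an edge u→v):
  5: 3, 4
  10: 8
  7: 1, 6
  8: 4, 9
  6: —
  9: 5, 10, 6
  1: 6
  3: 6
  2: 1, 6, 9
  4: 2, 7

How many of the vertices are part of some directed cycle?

A vertex is on a directed cycle iff it belongs to a strongly connected component of size ≥ 2 (or has a self-loop).
The vertices on cycles are {2, 4, 5, 8, 9, 10} — 6 in total.

6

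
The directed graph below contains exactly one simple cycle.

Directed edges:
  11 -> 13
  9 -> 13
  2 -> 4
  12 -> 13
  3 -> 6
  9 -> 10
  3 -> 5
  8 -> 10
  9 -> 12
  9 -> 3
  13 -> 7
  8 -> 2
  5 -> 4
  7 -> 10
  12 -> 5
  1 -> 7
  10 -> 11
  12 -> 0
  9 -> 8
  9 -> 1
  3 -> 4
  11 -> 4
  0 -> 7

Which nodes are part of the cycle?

7, 10, 11, 13

DFS with gray/black marking from 10:
10 gray
  11 gray
    4 gray
    4 black
    13 gray
      7 gray
        7→10: 10 is gray → back edge
Back edge closes the cycle 10 → 11 → 13 → 7 → 10; its vertices are {7, 10, 11, 13}.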